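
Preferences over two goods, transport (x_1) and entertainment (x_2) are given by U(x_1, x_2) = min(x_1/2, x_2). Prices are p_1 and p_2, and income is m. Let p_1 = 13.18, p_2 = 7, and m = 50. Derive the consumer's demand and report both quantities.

x_1* = 2.9976, x_2* = 1.4988

With perfect complements, no substitution: consume in ratio x_1:x_2 = 2:1.
Budget: p_1·x_1 + p_2·(1/2)·x_1 = m, so (2·p_1 + p_2)·x_1 = 2·m.
Demand: x_1*(p_1,p_2,m) = 2·m/(2·p_1 + p_2), x_2* = m/(2·p_1 + p_2).
Here 2·13.18 + 7 = 33.36, giving x_1* = 2.9976 and x_2* = 1.4988.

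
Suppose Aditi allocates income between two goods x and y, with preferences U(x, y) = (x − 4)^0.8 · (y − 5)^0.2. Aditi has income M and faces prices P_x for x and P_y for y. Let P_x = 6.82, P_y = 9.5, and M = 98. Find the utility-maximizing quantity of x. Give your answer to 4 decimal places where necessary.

x* = 6.7238

Discretionary income = 98 − 4·6.82 − 5·9.5 = 23.22; x* = 4 + 0.8·23.22/6.82 = 6.7238.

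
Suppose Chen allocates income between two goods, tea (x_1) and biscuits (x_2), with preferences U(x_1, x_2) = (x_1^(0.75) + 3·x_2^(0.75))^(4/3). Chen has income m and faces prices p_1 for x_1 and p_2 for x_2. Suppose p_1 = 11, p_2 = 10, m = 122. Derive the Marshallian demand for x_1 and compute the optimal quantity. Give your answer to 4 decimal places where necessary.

With the ratio pinned down, the budget gives x_1* = m/(p_1 + p_2·(x_2/x_1)) and x_2* = (x_2/x_1)·x_1*.
Numerically x_2/x_1 = 118.5921, so x_1* = 122/(11 + 10·118.5921) = 0.1019.

x_1* = 0.1019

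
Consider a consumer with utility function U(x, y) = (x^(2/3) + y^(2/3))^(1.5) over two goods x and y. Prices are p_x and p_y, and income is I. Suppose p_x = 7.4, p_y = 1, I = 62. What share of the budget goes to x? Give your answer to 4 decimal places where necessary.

Numerically y/x = 405.224, so x* = 62/(7.4 + 1·405.224) = 0.1503 and y* = 405.224·0.1503 = 60.8881.
Expenditure on x: 7.4·0.1503 = 1.1119; share = 0.0179.

share on x = 0.0179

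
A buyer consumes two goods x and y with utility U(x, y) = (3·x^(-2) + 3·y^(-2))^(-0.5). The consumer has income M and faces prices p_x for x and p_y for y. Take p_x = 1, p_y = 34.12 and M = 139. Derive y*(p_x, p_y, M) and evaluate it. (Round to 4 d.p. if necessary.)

y* = 3.7202

Substitute y = (y/x)·x into the budget: x* = M/(p_x + p_y·(y/x)).
Numerically y/x = 0.308317, so x* = 139/(1 + 34.12·0.308317) = 12.0662 and y* = 0.308317·12.0662 = 3.7202.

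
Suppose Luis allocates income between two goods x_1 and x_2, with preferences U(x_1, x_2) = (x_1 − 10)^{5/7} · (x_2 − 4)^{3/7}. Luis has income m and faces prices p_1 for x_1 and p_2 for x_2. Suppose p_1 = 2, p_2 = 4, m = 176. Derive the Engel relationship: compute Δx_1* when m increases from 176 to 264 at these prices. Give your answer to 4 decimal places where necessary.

Δx_1* = 27.5

Substituting into the budget: x_1* = 10 + 0.625·(m − 10·p_1 − 4·p_2)/p_1, and x_2* = 4 + 0.375·(…)/p_2.
Discretionary income = 176 − 10·2 − 4·4 = 140; x_1* = 10 + 0.625·140/2 = 53.75.
At m' = 264: x_1* = 81.25. Change: 81.25 − 53.75 = 27.5.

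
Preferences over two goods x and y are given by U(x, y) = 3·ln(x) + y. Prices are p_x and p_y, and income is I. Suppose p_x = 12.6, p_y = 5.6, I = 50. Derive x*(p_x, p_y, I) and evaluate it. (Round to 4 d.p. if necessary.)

x* = 1.3333

So x*(p_x,p_y) = 3·p_y/p_x, independent of income; and y* = (I − 3·p_y)/p_y.
At the given prices: x* = 3·5.6/12.6 = 1.3333.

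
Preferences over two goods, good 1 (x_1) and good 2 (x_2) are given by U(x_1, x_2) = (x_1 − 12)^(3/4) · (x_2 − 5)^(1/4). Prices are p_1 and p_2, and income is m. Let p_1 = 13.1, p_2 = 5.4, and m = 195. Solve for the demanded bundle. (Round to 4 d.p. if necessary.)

x_1* = 12.6183, x_2* = 5.5

After buying the subsistence bundle (12, 5), a share 0.75 of the remaining income goes to x_1: x_1* = 12 + 0.75·(m − 12p_1 − 5p_2)/p_1.
Discretionary income = 195 − 12·13.1 − 5·5.4 = 10.8; x_1* = 12 + 0.75·10.8/13.1 = 12.6183; x_2* = 5 + 0.25·10.8/5.4 = 5.5.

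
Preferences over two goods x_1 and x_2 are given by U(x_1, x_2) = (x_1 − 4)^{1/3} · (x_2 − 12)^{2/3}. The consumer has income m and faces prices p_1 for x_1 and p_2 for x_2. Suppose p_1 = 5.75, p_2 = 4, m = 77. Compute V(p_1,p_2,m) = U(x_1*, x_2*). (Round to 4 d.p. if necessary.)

V = 0.7033

Let x_1' = x_1−4, x_2' = x_2−12. MRS = (1/2)·x_2'/x_1' = p_1/p_2.
Substituting into the budget: x_1* = 4 + 1/3·(m − 4·p_1 − 12·p_2)/p_1, and x_2* = 12 + 2/3·(…)/p_2.
Discretionary income = 77 − 4·5.75 − 12·4 = 6; x_1* = 4 + 1/3·6/5.75 = 4.3478; x_2* = 12 + 2/3·6/4 = 13.
Utility at the optimum: U(4.3478, 13) = 0.7033.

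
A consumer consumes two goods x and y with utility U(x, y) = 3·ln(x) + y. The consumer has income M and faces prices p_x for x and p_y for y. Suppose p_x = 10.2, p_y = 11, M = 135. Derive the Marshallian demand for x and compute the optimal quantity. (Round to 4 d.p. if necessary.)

x* = 3.2353

Set MRS = p_x/p_y: (3/x)/1 = p_x/p_y.
So x*(p_x,p_y) = 3·p_y/p_x, independent of income; and y* = (M − 3·p_y)/p_y.
At the given prices: x* = 3·11/10.2 = 3.2353.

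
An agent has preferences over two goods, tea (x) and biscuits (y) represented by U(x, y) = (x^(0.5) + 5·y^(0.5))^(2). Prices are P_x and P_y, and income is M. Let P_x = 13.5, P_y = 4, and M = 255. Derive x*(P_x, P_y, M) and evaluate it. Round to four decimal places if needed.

x* = 0.2212

MU_x ∝ x^(-0.5), MU_y ∝ 5·y^(-0.5), so MRS = (1/5)·(y/x)^(0.5) = P_x/P_y.
Hence y/x = (5·P_x/P_y)^(1/(0.5)), i.e. raised to the 2 power.
With the ratio pinned down, the budget gives x* = M/(P_x + P_y·(y/x)) and y* = (y/x)·x*.
Numerically y/x = 284.765625, so x* = 255/(13.5 + 4·284.765625) = 0.2212.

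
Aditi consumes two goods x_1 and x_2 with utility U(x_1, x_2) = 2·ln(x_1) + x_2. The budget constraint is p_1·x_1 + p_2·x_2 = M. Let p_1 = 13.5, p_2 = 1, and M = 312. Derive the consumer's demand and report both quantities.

x_1* = 0.1481, x_2* = 310

MU_x_1 = 2/x_1, MU_x_2 = 1. Tangency: 2/x_1 = p_1/p_2.
So x_1*(p_1,p_2) = 2·p_2/p_1, independent of income; and x_2* = (M − 2·p_2)/p_2.
At the given prices: x_1* = 2·1/13.5 = 0.1481, and x_2* = 310.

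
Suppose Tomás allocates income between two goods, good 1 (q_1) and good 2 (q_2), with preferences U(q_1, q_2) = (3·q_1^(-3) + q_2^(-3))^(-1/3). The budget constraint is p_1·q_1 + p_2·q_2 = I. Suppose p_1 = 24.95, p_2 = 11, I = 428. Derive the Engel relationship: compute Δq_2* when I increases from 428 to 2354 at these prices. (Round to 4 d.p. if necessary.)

Δq_2* = 51.0109

With the ratio pinned down, the budget gives q_1* = I/(p_1 + p_2·(q_2/q_1)) and q_2* = (q_2/q_1)·q_1*.
Numerically q_2/q_1 = 0.932479, so q_1* = 428/(24.95 + 11·0.932479) = 12.1566 and q_2* = 0.932479·12.1566 = 11.3358.
At I' = 2354: q_2* = 62.3467. Change: 62.3467 − 11.3358 = 51.0109.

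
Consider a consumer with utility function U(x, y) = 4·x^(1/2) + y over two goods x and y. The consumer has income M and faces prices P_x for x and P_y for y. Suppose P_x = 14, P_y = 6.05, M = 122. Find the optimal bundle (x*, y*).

MU_x = 2/√x, MU_y = 1. Tangency: 2/√x = P_x/P_y.
Solve: √x = 2·P_y/P_x, so x*(P_x,P_y) = (2·P_y/P_x)², and y* = (M − P_x·x*)/P_y.
Plugging in: x* = (2·6.05/14)² = 0.747, y* = 18.4367.

x* = 0.747, y* = 18.4367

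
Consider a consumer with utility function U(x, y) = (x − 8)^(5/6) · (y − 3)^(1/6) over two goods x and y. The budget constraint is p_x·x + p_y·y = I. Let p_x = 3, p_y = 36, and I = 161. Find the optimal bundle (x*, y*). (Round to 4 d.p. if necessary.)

x* = 16.0556, y* = 3.1343

MRS = 5·(y−3)/(x−8). Tangency with p_x/p_y gives y−3 = (1/5)·(p_x/p_y)·(x−8).
Substituting into the budget: x* = 8 + 5/6·(I − 8·p_x − 3·p_y)/p_x, and y* = 3 + 1/6·(…)/p_y.
Discretionary income = 161 − 8·3 − 3·36 = 29; x* = 8 + 5/6·29/3 = 16.0556; y* = 3 + 1/6·29/36 = 3.1343.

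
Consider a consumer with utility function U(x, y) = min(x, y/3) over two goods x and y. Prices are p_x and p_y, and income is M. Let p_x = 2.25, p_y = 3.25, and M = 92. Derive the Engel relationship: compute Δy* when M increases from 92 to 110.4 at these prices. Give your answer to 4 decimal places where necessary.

Δy* = 4.6

Demand: x*(p_x,p_y,M) = M/(p_x + 3·p_y), y* = 3·M/(p_x + 3·p_y).
Here 2.25 + 3·3.25 = 12, giving y* = 23.
At M' = 110.4: y* = 27.6. Change: 27.6 − 23 = 4.6.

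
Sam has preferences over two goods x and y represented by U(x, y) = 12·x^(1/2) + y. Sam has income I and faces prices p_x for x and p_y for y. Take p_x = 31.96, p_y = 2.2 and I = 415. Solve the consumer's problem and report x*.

Set MRS = p_x/p_y: 6·x^(−1/2) = p_x/p_y.
Solve: √x = 6·p_y/p_x, so x*(p_x,p_y) = (6·p_y/p_x)², and y* = (I − p_x·x*)/p_y.
Plugging in: x* = (6·2.2/31.96)² = 0.1706.

x* = 0.1706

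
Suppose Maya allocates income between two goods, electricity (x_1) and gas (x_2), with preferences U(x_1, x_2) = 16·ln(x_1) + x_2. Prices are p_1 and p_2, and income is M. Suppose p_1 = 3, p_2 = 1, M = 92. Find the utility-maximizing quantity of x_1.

x_1* = 5.3333

Set MRS = p_1/p_2: (16/x_1)/1 = p_1/p_2.
So x_1*(p_1,p_2) = 16·p_2/p_1, independent of income; and x_2* = (M − 16·p_2)/p_2.
At the given prices: x_1* = 16·1/3 = 5.3333.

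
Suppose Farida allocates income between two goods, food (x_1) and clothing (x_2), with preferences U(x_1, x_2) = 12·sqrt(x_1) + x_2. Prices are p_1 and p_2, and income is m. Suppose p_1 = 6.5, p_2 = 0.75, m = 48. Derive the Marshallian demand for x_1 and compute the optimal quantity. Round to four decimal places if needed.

Thus x_1* = (6·p_2/p_1)² — independent of m — with the rest of income spent on x_2.
Plugging in: x_1* = (6·0.75/6.5)² = 0.4793.

x_1* = 0.4793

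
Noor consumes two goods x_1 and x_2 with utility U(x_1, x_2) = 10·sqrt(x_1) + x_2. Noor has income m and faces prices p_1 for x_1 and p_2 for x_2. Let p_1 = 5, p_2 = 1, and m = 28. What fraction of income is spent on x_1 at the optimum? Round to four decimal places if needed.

share on x_1 = 0.1786

Set MRS = p_1/p_2: 5·x_1^(−1/2) = p_1/p_2.
Solve: √x_1 = 5·p_2/p_1, so x_1*(p_1,p_2) = (5·p_2/p_1)², and x_2* = (m − p_1·x_1*)/p_2.
Plugging in: x_1* = (5·1/5)² = 1, x_2* = 23.
Expenditure on x_1: 5·1 = 5; share = 0.1786.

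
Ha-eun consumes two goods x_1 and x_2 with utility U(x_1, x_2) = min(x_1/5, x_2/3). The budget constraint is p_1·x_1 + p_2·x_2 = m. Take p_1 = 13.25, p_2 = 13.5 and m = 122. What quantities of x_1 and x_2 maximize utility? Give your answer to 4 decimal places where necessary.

Leontief preferences: the optimum is at the kink where x_1/5 = x_2/3, i.e. x_2 = (3/5)·x_1.
Budget: p_1·x_1 + p_2·(3/5)·x_1 = m, so (5·p_1 + 3·p_2)·x_1 = 5·m.
Demand: x_1*(p_1,p_2,m) = 5·m/(5·p_1 + 3·p_2), x_2* = 3·m/(5·p_1 + 3·p_2).
Here 5·13.25 + 3·13.5 = 106.75, giving x_1* = 5.7143 and x_2* = 3.4286.

x_1* = 5.7143, x_2* = 3.4286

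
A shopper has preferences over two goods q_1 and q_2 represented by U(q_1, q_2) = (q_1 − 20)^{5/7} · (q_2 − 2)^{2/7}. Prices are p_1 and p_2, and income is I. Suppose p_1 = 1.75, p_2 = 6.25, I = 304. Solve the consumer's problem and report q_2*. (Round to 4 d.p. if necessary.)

q_2* = 13.7257

Discretionary income = 304 − 20·1.75 − 2·6.25 = 256.5; q_2* = 2 + 2/7·256.5/6.25 = 13.7257.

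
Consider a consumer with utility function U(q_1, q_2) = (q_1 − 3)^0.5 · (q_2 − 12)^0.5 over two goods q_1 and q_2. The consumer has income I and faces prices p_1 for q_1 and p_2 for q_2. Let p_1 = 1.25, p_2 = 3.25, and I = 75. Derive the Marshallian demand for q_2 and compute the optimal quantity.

Substituting into the budget: q_1* = 3 + 0.5·(I − 3·p_1 − 12·p_2)/p_1, and q_2* = 12 + 0.5·(…)/p_2.
Discretionary income = 75 − 3·1.25 − 12·3.25 = 32.25; q_2* = 12 + 0.5·32.25/3.25 = 16.9615.

q_2* = 16.9615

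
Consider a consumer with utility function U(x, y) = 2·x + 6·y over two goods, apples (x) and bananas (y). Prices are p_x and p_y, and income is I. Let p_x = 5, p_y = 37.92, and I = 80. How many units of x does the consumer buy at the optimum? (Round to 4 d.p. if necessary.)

x* = 16

Perfect substitutes: compare marginal utility per dollar. 2/p_x vs 6/p_y → 0.4 vs 0.1582.
x gives more utility per dollar, so spend all income on x: x* = I/p_x, y* = 0.
Numerically: x* = 16, y* = 0.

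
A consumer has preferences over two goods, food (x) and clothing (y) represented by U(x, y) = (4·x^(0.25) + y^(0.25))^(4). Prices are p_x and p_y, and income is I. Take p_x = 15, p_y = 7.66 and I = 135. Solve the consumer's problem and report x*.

MU_x ∝ 4·x^(-0.75), MU_y ∝ y^(-0.75), so MRS = 4·(y/x)^(0.75) = p_x/p_y.
Solve for the ratio: y/x = [(1/4)·p_x/p_y]^(4/3).
With the ratio pinned down, the budget gives x* = I/(p_x + p_y·(y/x)) and y* = (y/x)·x*.
Numerically y/x = 0.385837, so x* = 135/(15 + 7.66·0.385837) = 7.5186.

x* = 7.5186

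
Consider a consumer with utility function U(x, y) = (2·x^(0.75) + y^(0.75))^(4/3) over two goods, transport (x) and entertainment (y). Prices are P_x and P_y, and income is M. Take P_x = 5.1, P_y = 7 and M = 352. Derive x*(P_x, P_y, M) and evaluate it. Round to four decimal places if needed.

x* = 67.3907

MU_x ∝ 2·x^(-0.25), MU_y ∝ y^(-0.25), so MRS = 2·(y/x)^(0.25) = P_x/P_y.
Hence y/x = ((1/2)·P_x/P_y)^(1/(0.25)), i.e. raised to the 4 power.
Substitute y = (y/x)·x into the budget: x* = M/(P_x + P_y·(y/x)).
Numerically y/x = 0.01761, so x* = 352/(5.1 + 7·0.01761) = 67.3907.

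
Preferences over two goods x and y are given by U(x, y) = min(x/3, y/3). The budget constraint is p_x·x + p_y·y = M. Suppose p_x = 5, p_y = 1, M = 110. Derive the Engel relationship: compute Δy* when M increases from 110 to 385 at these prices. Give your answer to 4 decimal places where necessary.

With perfect complements, no substitution: consume in ratio x:y = 3:3.
Budget: p_x·x + p_y·x = M, so (3·p_x + 3·p_y)·x = 3·M.
Demand: x*(p_x,p_y,M) = 3·M/(3·p_x + 3·p_y), y* = 3·M/(3·p_x + 3·p_y).
Here 3·5 + 3·1 = 18, giving y* = 18.3333.
At M' = 385: y* = 64.1667. Change: 64.1667 − 18.3333 = 45.8333.

Δy* = 45.8333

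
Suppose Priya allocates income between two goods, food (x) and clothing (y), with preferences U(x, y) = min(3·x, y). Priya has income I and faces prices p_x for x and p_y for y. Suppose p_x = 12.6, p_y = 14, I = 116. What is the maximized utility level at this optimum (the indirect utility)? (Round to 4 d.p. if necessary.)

Leontief preferences: the optimum is at the kink where x/1 = y/3, i.e. y = 3·x.
Budget: p_x·x + p_y·3·x = I, so (p_x + 3·p_y)·x = I.
Demand: x*(p_x,p_y,I) = I/(p_x + 3·p_y), y* = 3·I/(p_x + 3·p_y).
Here 12.6 + 3·14 = 54.6, giving x* = 2.1245 and y* = 6.3736.
Utility at the optimum: U(2.1245, 6.3736) = 6.3736.

V = 6.3736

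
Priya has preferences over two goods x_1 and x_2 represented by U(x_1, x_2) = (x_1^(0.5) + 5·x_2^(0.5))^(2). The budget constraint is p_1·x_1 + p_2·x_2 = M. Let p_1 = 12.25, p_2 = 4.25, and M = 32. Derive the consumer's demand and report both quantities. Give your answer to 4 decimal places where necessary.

MU_x_1 ∝ x_1^(-0.5), MU_x_2 ∝ 5·x_2^(-0.5), so MRS = (1/5)·(x_2/x_1)^(0.5) = p_1/p_2.
Solve for the ratio: x_2/x_1 = [5·p_1/p_2]^(2).
Substitute x_2 = (x_2/x_1)·x_1 into the budget: x_1* = M/(p_1 + p_2·(x_2/x_1)).
Numerically x_2/x_1 = 207.698962, so x_1* = 32/(12.25 + 4.25·207.698962) = 0.0358 and x_2* = 207.698962·0.0358 = 7.4264.

x_1* = 0.0358, x_2* = 7.4264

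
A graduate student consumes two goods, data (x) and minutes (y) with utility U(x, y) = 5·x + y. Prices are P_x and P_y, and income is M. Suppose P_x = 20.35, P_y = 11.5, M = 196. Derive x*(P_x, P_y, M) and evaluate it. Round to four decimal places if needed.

x* = 9.6314

Perfect substitutes: compare marginal utility per dollar. 5/P_x vs 1/P_y → 0.2457 vs 0.087.
x gives more utility per dollar, so spend all income on x: x* = M/P_x, y* = 0.
Numerically: x* = 9.6314, y* = 0.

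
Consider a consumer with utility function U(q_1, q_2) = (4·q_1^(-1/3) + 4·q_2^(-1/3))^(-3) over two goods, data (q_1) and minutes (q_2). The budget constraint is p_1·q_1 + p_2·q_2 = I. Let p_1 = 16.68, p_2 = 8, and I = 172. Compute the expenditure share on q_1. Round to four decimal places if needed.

MRS = MU_q_1/MU_q_2 = (q_2/q_1)^(4/3). Set equal to p_1/p_2.
Solve for the ratio: q_2/q_1 = [p_1/p_2]^(0.75).
Substitute q_2 = (q_2/q_1)·q_1 into the budget: q_1* = I/(p_1 + p_2·(q_2/q_1)).
Numerically q_2/q_1 = 1.73512, so q_1* = 172/(16.68 + 8·1.73512) = 5.6281 and q_2* = 1.73512·5.6281 = 9.7654.
Expenditure on q_1: 16.68·5.6281 = 93.8766; share = 0.5458.

share on q_1 = 0.5458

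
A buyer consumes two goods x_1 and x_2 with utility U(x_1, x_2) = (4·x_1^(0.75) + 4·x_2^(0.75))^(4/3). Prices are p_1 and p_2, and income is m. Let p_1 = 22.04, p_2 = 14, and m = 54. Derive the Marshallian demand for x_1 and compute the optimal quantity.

MRS = MU_x_1/MU_x_2 = (x_2/x_1)^(0.25). Set equal to p_1/p_2.
Hence x_2/x_1 = (p_1/p_2)^(1/(0.25)), i.e. raised to the 4 power.
With the ratio pinned down, the budget gives x_1* = m/(p_1 + p_2·(x_2/x_1)) and x_2* = (x_2/x_1)·x_1*.
Numerically x_2/x_1 = 6.142345, so x_1* = 54/(22.04 + 14·6.142345) = 0.4998.

x_1* = 0.4998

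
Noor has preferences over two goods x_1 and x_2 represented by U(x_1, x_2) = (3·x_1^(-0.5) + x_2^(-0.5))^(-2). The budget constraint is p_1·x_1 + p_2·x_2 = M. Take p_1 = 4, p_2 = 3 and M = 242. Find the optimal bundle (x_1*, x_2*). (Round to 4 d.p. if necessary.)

x_1* = 42.1077, x_2* = 24.523

MRS = MU_x_1/MU_x_2 = 3·(x_2/x_1)^(1.5). Set equal to p_1/p_2.
Solve for the ratio: x_2/x_1 = [(1/3)·p_1/p_2]^(2/3).
Substitute x_2 = (x_2/x_1)·x_1 into the budget: x_1* = M/(p_1 + p_2·(x_2/x_1)).
Numerically x_2/x_1 = 0.582387, so x_1* = 242/(4 + 3·0.582387) = 42.1077 and x_2* = 0.582387·42.1077 = 24.523.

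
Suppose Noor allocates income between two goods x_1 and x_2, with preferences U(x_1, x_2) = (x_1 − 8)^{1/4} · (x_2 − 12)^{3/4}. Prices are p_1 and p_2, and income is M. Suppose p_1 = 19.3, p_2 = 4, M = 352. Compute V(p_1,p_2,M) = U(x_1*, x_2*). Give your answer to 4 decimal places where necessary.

V = 14.3806

MRS = (1/3)·(x_2−12)/(x_1−8). Tangency with p_1/p_2 gives x_2−12 = 3·(p_1/p_2)·(x_1−8).
Substituting into the budget: x_1* = 8 + 0.25·(M − 8·p_1 − 12·p_2)/p_1, and x_2* = 12 + 0.75·(…)/p_2.
Discretionary income = 352 − 8·19.3 − 12·4 = 149.6; x_1* = 8 + 0.25·149.6/19.3 = 9.9378; x_2* = 12 + 0.75·149.6/4 = 40.05.
Utility at the optimum: U(9.9378, 40.05) = 14.3806.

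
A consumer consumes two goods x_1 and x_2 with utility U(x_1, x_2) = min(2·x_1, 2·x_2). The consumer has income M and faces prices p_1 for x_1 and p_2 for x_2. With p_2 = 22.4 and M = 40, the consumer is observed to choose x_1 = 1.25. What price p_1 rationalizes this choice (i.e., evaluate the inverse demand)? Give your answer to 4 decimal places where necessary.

p_1 = 9.6

Leontief preferences: the optimum is at the kink where x_1/2 = x_2/2, i.e. x_2 = x_1.
Budget: p_1·x_1 + p_2·x_1 = M, so (2·p_1 + 2·p_2)·x_1 = 2·M.
Demand: x_1*(p_1,p_2,M) = 2·M/(2·p_1 + 2·p_2), x_2* = 2·M/(2·p_1 + 2·p_2).
Set x_1* = 1.25 in the demand function and solve for p_1: p_1 = 9.6.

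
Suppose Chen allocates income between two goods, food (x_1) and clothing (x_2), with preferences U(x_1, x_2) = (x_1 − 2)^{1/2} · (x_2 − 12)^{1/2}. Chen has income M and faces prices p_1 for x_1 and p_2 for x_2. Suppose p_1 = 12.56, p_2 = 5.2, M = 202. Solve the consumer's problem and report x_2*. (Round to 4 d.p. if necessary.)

MRS = (x_2−12)/(x_1−2). Tangency with p_1/p_2 gives x_2−12 = (p_1/p_2)·(x_1−2).
Substituting into the budget: x_1* = 2 + 0.5·(M − 2·p_1 − 12·p_2)/p_1, and x_2* = 12 + 0.5·(…)/p_2.
Discretionary income = 202 − 2·12.56 − 12·5.2 = 114.48; x_2* = 12 + 0.5·114.48/5.2 = 23.0077.

x_2* = 23.0077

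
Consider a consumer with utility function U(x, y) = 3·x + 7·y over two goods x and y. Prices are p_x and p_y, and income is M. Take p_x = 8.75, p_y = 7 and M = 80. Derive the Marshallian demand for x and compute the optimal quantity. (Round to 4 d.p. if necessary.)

Linear utility — the consumer picks whichever good has higher MU/price: 3/8.75 = 0.3429 vs 7/7 = 1.
y gives more utility per dollar, so spend all income on y: y* = M/p_y, x* = 0.
Numerically: x* = 0, y* = 11.4286.

x* = 0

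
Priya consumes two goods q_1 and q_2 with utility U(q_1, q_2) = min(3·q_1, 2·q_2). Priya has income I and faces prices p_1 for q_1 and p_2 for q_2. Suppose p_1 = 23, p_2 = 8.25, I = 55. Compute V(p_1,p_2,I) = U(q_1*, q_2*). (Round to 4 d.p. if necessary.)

V = 4.6643

With perfect complements, no substitution: consume in ratio q_1:q_2 = 2:3.
Budget: p_1·q_1 + p_2·(3/2)·q_1 = I, so (2·p_1 + 3·p_2)·q_1 = 2·I.
Demand: q_1*(p_1,p_2,I) = 2·I/(2·p_1 + 3·p_2), q_2* = 3·I/(2·p_1 + 3·p_2).
Here 2·23 + 3·8.25 = 70.75, giving q_1* = 1.5548 and q_2* = 2.3322.
Utility at the optimum: U(1.5548, 2.3322) = 4.6643.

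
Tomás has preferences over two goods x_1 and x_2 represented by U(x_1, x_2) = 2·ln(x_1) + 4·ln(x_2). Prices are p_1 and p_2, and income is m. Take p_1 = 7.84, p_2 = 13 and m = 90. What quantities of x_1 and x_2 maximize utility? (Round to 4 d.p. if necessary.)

Demand: x_1*(p_1,p_2,m) = 1/3·m/p_1 and x_2* = 2/3·m/p_2.
At p_1=7.84, p_2=13, m=90: x_1* = 1/3·90/7.84 = 3.8265, x_2* = 4.6154.

x_1* = 3.8265, x_2* = 4.6154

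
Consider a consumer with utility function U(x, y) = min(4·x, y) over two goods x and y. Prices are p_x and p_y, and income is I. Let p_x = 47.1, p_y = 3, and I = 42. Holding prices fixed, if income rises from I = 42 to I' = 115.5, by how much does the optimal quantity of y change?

With perfect complements, no substitution: consume in ratio x:y = 1:4.
Budget: p_x·x + p_y·4·x = I, so (p_x + 4·p_y)·x = I.
Demand: x*(p_x,p_y,I) = I/(p_x + 4·p_y), y* = 4·I/(p_x + 4·p_y).
Here 47.1 + 4·3 = 59.1, giving y* = 2.8426.
At I' = 115.5: y* = 7.8173. Change: 7.8173 − 2.8426 = 4.9746.

Δy* = 4.9746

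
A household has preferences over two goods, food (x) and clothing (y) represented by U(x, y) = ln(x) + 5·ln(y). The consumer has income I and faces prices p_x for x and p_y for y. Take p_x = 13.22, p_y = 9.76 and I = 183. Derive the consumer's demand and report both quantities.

MU_x/MU_y = (y)/(5·x); tangency sets this equal to p_x/p_y.
Rearranging, p_y·y = 5·p_x·x. Substituting into the budget gives p_x·x·(1 + 5) = I.
Demand: x*(p_x,p_y,I) = 1/6·I/p_x and y* = 5/6·I/p_y.
At p_x=13.22, p_y=9.76, I=183: x* = 1/6·183/13.22 = 2.3071, y* = 15.625.

x* = 2.3071, y* = 15.625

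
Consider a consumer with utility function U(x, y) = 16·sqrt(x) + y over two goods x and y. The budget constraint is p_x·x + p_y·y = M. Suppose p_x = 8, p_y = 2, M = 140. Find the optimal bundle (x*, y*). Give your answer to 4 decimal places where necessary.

Set MRS = p_x/p_y: 8·x^(−1/2) = p_x/p_y.
Solve: √x = 8·p_y/p_x, so x*(p_x,p_y) = (8·p_y/p_x)², and y* = (M − p_x·x*)/p_y.
Plugging in: x* = (8·2/8)² = 4, y* = 54.

x* = 4, y* = 54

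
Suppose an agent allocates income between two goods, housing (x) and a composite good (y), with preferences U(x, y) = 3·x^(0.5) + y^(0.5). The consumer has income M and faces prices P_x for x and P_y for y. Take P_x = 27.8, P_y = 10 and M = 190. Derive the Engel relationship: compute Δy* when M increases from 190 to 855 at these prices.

Δy* = 15.6935

From the CES first-order condition, 3·(y/x)^(0.5) = P_x/P_y.
Solve for the ratio: y/x = [(1/3)·P_x/P_y]^(2).
Substitute y = (y/x)·x into the budget: x* = M/(P_x + P_y·(y/x)).
Numerically y/x = 0.858711, so x* = 190/(27.8 + 10·0.858711) = 5.2216 and y* = 0.858711·5.2216 = 4.4839.
At M' = 855: y* = 20.1774. Change: 20.1774 − 4.4839 = 15.6935.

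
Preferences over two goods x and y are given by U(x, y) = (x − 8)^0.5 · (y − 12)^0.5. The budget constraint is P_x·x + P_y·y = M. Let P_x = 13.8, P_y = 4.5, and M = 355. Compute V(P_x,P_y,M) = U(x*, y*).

This is Cobb-Douglas in (x−8, y−12): tangency gives 0.5·P_y·(y−12) = 0.5·P_x·(x−8).
After buying the subsistence bundle (8, 12), a share 0.5 of the remaining income goes to x: x* = 8 + 0.5·(M − 8P_x − 12P_y)/P_x.
Discretionary income = 355 − 8·13.8 − 12·4.5 = 190.6; x* = 8 + 0.5·190.6/13.8 = 14.9058; y* = 12 + 0.5·190.6/4.5 = 33.1778.
Utility at the optimum: U(14.9058, 33.1778) = 12.0934.

V = 12.0934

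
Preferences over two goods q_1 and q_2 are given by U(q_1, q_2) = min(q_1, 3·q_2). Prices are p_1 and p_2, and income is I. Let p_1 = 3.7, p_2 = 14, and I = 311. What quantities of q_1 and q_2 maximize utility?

Leontief preferences: the optimum is at the kink where q_1/3 = q_2/1, i.e. q_2 = (1/3)·q_1.
Budget: p_1·q_1 + p_2·(1/3)·q_1 = I, so (3·p_1 + p_2)·q_1 = 3·I.
Demand: q_1*(p_1,p_2,I) = 3·I/(3·p_1 + p_2), q_2* = I/(3·p_1 + p_2).
Here 3·3.7 + 14 = 25.1, giving q_1* = 37.1713 and q_2* = 12.3904.

q_1* = 37.1713, q_2* = 12.3904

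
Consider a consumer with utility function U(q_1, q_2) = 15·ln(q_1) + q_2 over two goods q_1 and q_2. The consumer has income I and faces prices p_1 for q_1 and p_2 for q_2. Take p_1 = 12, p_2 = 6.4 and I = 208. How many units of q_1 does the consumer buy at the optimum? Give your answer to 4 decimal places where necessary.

q_1* = 8

So q_1*(p_1,p_2) = 15·p_2/p_1, independent of income; and q_2* = (I − 15·p_2)/p_2.
At the given prices: q_1* = 15·6.4/12 = 8.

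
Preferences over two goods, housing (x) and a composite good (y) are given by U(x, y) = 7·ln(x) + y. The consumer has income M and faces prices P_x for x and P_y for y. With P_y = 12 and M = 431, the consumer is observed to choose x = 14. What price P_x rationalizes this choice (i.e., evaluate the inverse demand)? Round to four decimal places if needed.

P_x = 6

Set MRS = P_x/P_y: (7/x)/1 = P_x/P_y.
So x*(P_x,P_y) = 7·P_y/P_x, independent of income; and y* = (M − 7·P_y)/P_y.
Set x* = 14 in the demand function and solve for P_x: P_x = 6.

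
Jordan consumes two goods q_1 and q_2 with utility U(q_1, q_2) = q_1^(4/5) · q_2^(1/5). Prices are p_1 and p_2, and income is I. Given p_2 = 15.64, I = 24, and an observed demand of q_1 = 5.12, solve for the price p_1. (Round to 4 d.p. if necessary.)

MU_q_1/MU_q_2 = (0.8·q_2)/(0.2·q_1); tangency sets this equal to p_1/p_2.
Rearranging, p_2·q_2 = (1/4)·p_1·q_1. Substituting into the budget gives p_1·q_1·(1 + (1/4)) = I.
Demand: q_1*(p_1,p_2,I) = 0.8·I/p_1 and q_2* = 0.2·I/p_2.
Set q_1* = 5.12 in the demand function and solve for p_1: p_1 = 3.75.

p_1 = 3.75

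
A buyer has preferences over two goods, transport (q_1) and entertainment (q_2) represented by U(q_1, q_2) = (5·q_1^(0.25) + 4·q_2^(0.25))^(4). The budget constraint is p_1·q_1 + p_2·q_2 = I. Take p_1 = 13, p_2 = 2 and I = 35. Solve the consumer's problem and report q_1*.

From the CES first-order condition, (5/4)·(q_2/q_1)^(0.75) = p_1/p_2.
Hence q_2/q_1 = ((4/5)·p_1/p_2)^(1/(0.75)), i.e. raised to the 4/3 power.
Substitute q_2 = (q_2/q_1)·q_1 into the budget: q_1* = I/(p_1 + p_2·(q_2/q_1)).
Numerically q_2/q_1 = 9.008887, so q_1* = 35/(13 + 2·9.008887) = 1.1284.

q_1* = 1.1284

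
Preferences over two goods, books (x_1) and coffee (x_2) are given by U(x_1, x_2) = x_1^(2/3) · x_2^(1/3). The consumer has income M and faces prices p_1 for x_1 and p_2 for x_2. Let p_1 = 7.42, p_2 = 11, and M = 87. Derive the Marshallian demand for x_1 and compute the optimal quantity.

x_1* = 7.8167

At p_1=7.42, p_2=11, M=87: x_1* = 2/3·87/7.42 = 7.8167.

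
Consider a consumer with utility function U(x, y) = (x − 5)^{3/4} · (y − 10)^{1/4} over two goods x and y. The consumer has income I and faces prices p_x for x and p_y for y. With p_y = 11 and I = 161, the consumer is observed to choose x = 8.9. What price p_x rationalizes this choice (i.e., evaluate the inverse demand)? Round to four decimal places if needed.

p_x = 5

Let x' = x−5, y' = y−10. MRS = 3·y'/x' = p_x/p_y.
After buying the subsistence bundle (5, 10), a share 0.75 of the remaining income goes to x: x* = 5 + 0.75·(I − 5p_x − 10p_y)/p_x.
Set x* = 8.9 in the demand function and solve for p_x: p_x = 5.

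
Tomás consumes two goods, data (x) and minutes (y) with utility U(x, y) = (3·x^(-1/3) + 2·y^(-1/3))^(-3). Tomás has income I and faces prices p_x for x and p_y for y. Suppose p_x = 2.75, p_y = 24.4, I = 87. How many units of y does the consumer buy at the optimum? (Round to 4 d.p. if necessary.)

MRS = MU_x/MU_y = (3/2)·(y/x)^(4/3). Set equal to p_x/p_y.
Solve for the ratio: y/x = [(2/3)·p_x/p_y]^(0.75).
With the ratio pinned down, the budget gives x* = I/(p_x + p_y·(y/x)) and y* = (y/x)·x*.
Numerically y/x = 0.143512, so x* = 87/(2.75 + 24.4·0.143512) = 13.9162 and y* = 0.143512·13.9162 = 1.9971.

y* = 1.9971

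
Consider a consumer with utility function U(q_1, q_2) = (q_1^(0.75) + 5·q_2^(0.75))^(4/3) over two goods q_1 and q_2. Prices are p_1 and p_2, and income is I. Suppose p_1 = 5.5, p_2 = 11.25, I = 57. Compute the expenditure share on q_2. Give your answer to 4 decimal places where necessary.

share on q_2 = 0.9865

With the ratio pinned down, the budget gives q_1* = I/(p_1 + p_2·(q_2/q_1)) and q_2* = (q_2/q_1)·q_1*.
Numerically q_2/q_1 = 35.704313, so q_1* = 57/(5.5 + 11.25·35.704313) = 0.14 and q_2* = 35.704313·0.14 = 4.9982.
Expenditure on q_2: 11.25·4.9982 = 56.2301; share = 0.9865.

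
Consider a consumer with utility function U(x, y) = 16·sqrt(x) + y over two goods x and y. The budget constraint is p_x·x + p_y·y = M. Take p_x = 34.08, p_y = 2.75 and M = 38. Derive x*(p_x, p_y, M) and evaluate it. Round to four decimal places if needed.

Utility is quasi-linear in y; the FOC for x is 8/√x = p_x/p_y.
Thus x* = (8·p_y/p_x)² — independent of M — with the rest of income spent on y.
Plugging in: x* = (8·2.75/34.08)² = 0.4167.

x* = 0.4167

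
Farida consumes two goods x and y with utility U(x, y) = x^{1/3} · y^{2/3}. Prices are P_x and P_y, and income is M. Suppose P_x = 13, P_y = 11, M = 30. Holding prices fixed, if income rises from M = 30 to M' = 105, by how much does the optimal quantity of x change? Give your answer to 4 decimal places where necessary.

At P_x=13, P_y=11, M=30: x* = 1/3·30/13 = 0.7692.
At M' = 105: x* = 2.6923. Change: 2.6923 − 0.7692 = 1.9231.

Δx* = 1.9231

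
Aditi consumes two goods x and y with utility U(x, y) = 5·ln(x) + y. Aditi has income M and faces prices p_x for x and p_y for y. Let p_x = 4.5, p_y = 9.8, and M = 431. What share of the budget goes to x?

MU_x = 5/x, MU_y = 1. Tangency: 5/x = p_x/p_y.
So x*(p_x,p_y) = 5·p_y/p_x, independent of income; and y* = (M − 5·p_y)/p_y.
At the given prices: x* = 5·9.8/4.5 = 10.8889, and y* = 38.9796.
Expenditure on x: 4.5·10.8889 = 49; share = 0.1137.

share on x = 0.1137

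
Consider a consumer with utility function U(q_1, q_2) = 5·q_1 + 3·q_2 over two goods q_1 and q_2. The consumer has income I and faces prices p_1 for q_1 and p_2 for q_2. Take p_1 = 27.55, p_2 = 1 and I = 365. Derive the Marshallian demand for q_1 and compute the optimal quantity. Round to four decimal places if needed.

q_1* = 0

Linear utility — the consumer picks whichever good has higher MU/price: 5/27.55 = 0.1815 vs 3/1 = 3.
q_2 gives more utility per dollar, so spend all income on q_2: q_2* = I/p_2, q_1* = 0.
Numerically: q_1* = 0, q_2* = 365.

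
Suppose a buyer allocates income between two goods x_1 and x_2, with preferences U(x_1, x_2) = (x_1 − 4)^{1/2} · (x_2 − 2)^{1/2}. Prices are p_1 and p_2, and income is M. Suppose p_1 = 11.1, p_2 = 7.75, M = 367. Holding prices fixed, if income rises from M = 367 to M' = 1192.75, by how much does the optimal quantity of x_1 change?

Δx_1* = 37.1959

MRS = (x_2−2)/(x_1−4). Tangency with p_1/p_2 gives x_2−2 = (p_1/p_2)·(x_1−4).
After buying the subsistence bundle (4, 2), a share 0.5 of the remaining income goes to x_1: x_1* = 4 + 0.5·(M − 4p_1 − 2p_2)/p_1.
Discretionary income = 367 − 4·11.1 − 2·7.75 = 307.1; x_1* = 4 + 0.5·307.1/11.1 = 17.8333.
At M' = 1192.75: x_1* = 55.0293. Change: 55.0293 − 17.8333 = 37.1959.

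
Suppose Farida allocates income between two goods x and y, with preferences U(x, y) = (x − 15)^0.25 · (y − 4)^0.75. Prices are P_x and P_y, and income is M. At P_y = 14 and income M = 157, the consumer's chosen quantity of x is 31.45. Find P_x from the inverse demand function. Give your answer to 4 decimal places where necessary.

P_x = 1.25

Let x' = x−15, y' = y−4. MRS = (1/3)·y'/x' = P_x/P_y.
After buying the subsistence bundle (15, 4), a share 0.25 of the remaining income goes to x: x* = 15 + 0.25·(M − 15P_x − 4P_y)/P_x.
Set x* = 31.45 in the demand function and solve for P_x: P_x = 1.25.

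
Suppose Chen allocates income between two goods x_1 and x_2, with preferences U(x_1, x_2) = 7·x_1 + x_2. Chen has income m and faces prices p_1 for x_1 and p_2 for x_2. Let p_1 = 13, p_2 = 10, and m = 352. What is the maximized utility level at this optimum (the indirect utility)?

Linear utility — the consumer picks whichever good has higher MU/price: 7/13 = 0.5385 vs 1/10 = 0.1.
x_1 gives more utility per dollar, so spend all income on x_1: x_1* = m/p_1, x_2* = 0.
Numerically: x_1* = 27.0769, x_2* = 0.
Utility at the optimum: U(27.0769, 0) = 189.5385.

V = 189.5385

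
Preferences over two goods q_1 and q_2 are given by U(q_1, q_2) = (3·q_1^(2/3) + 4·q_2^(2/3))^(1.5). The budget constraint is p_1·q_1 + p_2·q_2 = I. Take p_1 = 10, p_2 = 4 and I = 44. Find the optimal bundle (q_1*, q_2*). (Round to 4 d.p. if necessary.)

q_1* = 0.2782, q_2* = 10.3044

MU_q_1 ∝ 3·q_1^(-1/3), MU_q_2 ∝ 4·q_2^(-1/3), so MRS = (3/4)·(q_2/q_1)^(1/3) = p_1/p_2.
Hence q_2/q_1 = ((4/3)·p_1/p_2)^(1/(1/3)), i.e. raised to the 3 power.
With the ratio pinned down, the budget gives q_1* = I/(p_1 + p_2·(q_2/q_1)) and q_2* = (q_2/q_1)·q_1*.
Numerically q_2/q_1 = 37.037037, so q_1* = 44/(10 + 4·37.037037) = 0.2782 and q_2* = 37.037037·0.2782 = 10.3044.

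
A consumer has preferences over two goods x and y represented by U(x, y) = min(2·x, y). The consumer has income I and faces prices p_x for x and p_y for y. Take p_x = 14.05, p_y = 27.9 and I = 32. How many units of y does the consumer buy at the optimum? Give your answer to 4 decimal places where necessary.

Demand: x*(p_x,p_y,I) = I/(p_x + 2·p_y), y* = 2·I/(p_x + 2·p_y).
Here 14.05 + 2·27.9 = 69.85, giving y* = 0.9162.

y* = 0.9162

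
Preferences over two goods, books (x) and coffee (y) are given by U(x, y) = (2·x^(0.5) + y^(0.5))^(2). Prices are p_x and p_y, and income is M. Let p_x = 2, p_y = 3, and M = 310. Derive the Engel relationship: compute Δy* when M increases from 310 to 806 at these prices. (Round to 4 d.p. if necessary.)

MU_x ∝ 2·x^(-0.5), MU_y ∝ y^(-0.5), so MRS = 2·(y/x)^(0.5) = p_x/p_y.
Solve for the ratio: y/x = [(1/2)·p_x/p_y]^(2).
Substitute y = (y/x)·x into the budget: x* = M/(p_x + p_y·(y/x)).
Numerically y/x = 0.111111, so x* = 310/(2 + 3·0.111111) = 132.8571 and y* = 0.111111·132.8571 = 14.7619.
At M' = 806: y* = 38.381. Change: 38.381 − 14.7619 = 23.619.

Δy* = 23.619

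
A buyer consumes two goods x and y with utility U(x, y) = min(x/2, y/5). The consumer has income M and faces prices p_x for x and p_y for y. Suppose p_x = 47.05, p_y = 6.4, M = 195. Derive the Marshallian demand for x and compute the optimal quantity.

Leontief preferences: the optimum is at the kink where x/2 = y/5, i.e. y = (5/2)·x.
Budget: p_x·x + p_y·(5/2)·x = M, so (2·p_x + 5·p_y)·x = 2·M.
Demand: x*(p_x,p_y,M) = 2·M/(2·p_x + 5·p_y), y* = 5·M/(2·p_x + 5·p_y).
Here 2·47.05 + 5·6.4 = 126.1, giving x* = 3.0928.

x* = 3.0928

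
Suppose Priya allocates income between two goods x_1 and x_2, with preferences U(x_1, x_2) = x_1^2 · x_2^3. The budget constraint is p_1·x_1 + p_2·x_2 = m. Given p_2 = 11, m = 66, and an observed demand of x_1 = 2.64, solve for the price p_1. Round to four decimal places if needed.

MU_x_1/MU_x_2 = (2·x_2)/(3·x_1); tangency sets this equal to p_1/p_2.
So 2·p_2·x_2 = 3·p_1·x_1; combined with the budget, a share 0.4 of income goes to x_1.
Demand: x_1*(p_1,p_2,m) = 0.4·m/p_1 and x_2* = 0.6·m/p_2.
Set x_1* = 2.64 in the demand function and solve for p_1: p_1 = 10.

p_1 = 10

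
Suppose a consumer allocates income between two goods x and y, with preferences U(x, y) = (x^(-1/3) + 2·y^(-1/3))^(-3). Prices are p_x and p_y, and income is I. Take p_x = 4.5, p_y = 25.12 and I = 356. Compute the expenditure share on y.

share on y = 0.7211

MU_x ∝ x^(-4/3), MU_y ∝ 2·y^(-4/3), so MRS = (1/2)·(y/x)^(4/3) = p_x/p_y.
Solve for the ratio: y/x = [2·p_x/p_y]^(0.75).
Substitute y = (y/x)·x into the budget: x* = I/(p_x + p_y·(y/x)).
Numerically y/x = 0.463092, so x* = 356/(4.5 + 25.12·0.463092) = 22.0668 and y* = 0.463092·22.0668 = 10.2189.
Expenditure on y: 25.12·10.2189 = 256.6996; share = 0.7211.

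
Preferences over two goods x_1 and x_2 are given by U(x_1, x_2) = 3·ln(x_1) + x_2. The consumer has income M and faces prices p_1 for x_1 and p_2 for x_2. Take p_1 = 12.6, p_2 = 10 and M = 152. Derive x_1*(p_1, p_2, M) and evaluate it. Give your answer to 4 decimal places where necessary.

MU_x_1 = 3/x_1, MU_x_2 = 1. Tangency: 3/x_1 = p_1/p_2.
So x_1*(p_1,p_2) = 3·p_2/p_1, independent of income; and x_2* = (M − 3·p_2)/p_2.
At the given prices: x_1* = 3·10/12.6 = 2.381.

x_1* = 2.381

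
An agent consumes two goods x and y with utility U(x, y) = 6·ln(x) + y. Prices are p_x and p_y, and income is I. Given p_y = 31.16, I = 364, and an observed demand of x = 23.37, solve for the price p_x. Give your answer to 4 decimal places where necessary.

MU_x = 6/x, MU_y = 1. Tangency: 6/x = p_x/p_y.
So x*(p_x,p_y) = 6·p_y/p_x, independent of income; and y* = (I − 6·p_y)/p_y.
Set x* = 23.37 in the demand function and solve for p_x: p_x = 8.

p_x = 8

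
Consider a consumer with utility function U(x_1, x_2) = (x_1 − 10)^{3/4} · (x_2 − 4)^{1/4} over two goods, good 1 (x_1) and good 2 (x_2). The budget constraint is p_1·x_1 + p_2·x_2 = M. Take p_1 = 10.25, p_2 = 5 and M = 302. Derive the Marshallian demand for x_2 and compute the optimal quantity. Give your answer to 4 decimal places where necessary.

MRS = 3·(x_2−4)/(x_1−10). Tangency with p_1/p_2 gives x_2−4 = (1/3)·(p_1/p_2)·(x_1−10).
After buying the subsistence bundle (10, 4), a share 0.75 of the remaining income goes to x_1: x_1* = 10 + 0.75·(M − 10p_1 − 4p_2)/p_1.
Discretionary income = 302 − 10·10.25 − 4·5 = 179.5; x_2* = 4 + 0.25·179.5/5 = 12.975.

x_2* = 12.975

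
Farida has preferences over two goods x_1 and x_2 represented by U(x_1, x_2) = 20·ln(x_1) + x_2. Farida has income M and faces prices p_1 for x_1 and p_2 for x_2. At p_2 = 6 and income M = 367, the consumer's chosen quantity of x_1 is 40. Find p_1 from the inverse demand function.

Set MRS = p_1/p_2: (20/x_1)/1 = p_1/p_2.
So x_1*(p_1,p_2) = 20·p_2/p_1, independent of income; and x_2* = (M − 20·p_2)/p_2.
Set x_1* = 40 in the demand function and solve for p_1: p_1 = 3.

p_1 = 3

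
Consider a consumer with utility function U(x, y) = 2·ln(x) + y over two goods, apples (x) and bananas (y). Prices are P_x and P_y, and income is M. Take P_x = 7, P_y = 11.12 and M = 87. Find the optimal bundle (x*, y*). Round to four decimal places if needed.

At the given prices: x* = 2·11.12/7 = 3.1771, and y* = 5.8237.

x* = 3.1771, y* = 5.8237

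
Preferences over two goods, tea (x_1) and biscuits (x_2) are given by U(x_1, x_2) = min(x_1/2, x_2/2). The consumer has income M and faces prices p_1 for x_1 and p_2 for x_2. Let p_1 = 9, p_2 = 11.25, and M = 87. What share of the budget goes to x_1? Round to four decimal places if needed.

Demand: x_1*(p_1,p_2,M) = 2·M/(2·p_1 + 2·p_2), x_2* = 2·M/(2·p_1 + 2·p_2).
Here 2·9 + 2·11.25 = 40.5, giving x_1* = 4.2963 and x_2* = 4.2963.
Expenditure on x_1: 9·4.2963 = 38.6667; share = 0.4444.

share on x_1 = 0.4444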